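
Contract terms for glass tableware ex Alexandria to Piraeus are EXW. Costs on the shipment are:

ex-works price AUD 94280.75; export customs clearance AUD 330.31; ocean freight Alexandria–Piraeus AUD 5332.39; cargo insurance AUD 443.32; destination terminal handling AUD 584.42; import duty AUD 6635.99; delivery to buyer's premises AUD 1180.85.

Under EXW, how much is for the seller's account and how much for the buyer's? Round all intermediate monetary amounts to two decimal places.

EXW: the seller makes goods available at their premises; the buyer bears all onward costs.
Seller's account: goods 94280.75 = 94280.75
Buyer's account: export clearance 330.31 + freight 5332.39 + insurance 443.32 + destination terminal 584.42 + duty 6635.99 + delivery 1180.85 = 14507.28

Seller: AUD 94280.75; buyer: AUD 14507.28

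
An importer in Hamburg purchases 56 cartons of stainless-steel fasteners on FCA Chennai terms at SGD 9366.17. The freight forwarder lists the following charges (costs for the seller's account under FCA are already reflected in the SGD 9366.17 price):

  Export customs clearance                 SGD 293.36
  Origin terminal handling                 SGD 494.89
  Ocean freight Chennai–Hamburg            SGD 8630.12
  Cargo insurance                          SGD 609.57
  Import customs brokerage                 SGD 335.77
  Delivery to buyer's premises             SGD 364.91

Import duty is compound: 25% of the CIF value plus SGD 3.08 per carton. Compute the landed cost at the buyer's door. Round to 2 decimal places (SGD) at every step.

Total landed cost: SGD 24749.10

FCA: the seller delivers export-cleared goods to the carrier; the buyer bears costs from that point.
Already in the invoice (seller's account under FCA): export clearance — exclude.
CIF value = FCA price + origin terminal + freight + insurance = 9366.17 + 494.89 + 8630.12 + 609.57 = 19100.75
Ad valorem component: 19100.75 × 25% = 4775.19
Specific component: 56 × 3.08 = 172.48
Import duty = 4775.19 + 172.48 = 4947.67
Buyer bears: origin terminal 494.89 + freight 8630.12 + insurance 609.57 + brokerage 335.77 + delivery 364.91 + duty 4947.67 = 15382.93
Landed cost = invoice 9366.17 + 15382.93 = 24749.10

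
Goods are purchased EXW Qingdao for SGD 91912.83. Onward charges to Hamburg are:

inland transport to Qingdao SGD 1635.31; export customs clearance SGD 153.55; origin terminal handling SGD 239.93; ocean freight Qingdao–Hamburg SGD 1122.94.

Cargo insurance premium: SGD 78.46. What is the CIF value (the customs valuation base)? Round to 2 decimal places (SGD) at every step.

CIF value: SGD 95143.02

CIF = EXW price + pre-shipment costs + freight + insurance
CIF = 91912.83 + 1635.31 + 153.55 + 239.93 + 1122.94 + 78.46 = 95143.02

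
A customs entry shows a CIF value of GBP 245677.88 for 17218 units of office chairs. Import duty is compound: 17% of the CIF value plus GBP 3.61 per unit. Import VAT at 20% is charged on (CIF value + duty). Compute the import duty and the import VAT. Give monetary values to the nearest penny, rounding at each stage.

Import duty: GBP 103922.22; import VAT: GBP 69920.02

Ad valorem component: 245677.88 × 17% = 41765.24
Specific component: 17218 × 3.61 = 62156.98
Import duty = 41765.24 + 62156.98 = 103922.22
VAT base = CIF + duty = 245677.88 + 103922.22 = 349600.10
Import VAT = 349600.10 × 20% = 69920.02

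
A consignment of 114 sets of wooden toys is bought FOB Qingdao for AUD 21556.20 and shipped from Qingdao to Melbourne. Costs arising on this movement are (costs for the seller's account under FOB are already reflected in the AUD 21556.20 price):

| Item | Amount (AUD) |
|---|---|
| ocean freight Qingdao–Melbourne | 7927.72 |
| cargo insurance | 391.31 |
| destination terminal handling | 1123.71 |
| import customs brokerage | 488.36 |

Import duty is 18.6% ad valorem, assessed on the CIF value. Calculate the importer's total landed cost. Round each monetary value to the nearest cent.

Total landed cost: AUD 37044.09

FOB: the seller bears costs until goods are on board at the origin port; the buyer bears freight, insurance and all costs thereafter.
CIF value = FOB price + freight + insurance = 21556.20 + 7927.72 + 391.31 = 29875.23
Import duty = 29875.23 × 18.6% = 5556.79
Buyer bears: freight 7927.72 + insurance 391.31 + destination terminal 1123.71 + brokerage 488.36 + duty 5556.79 = 15487.89
Landed cost = invoice 21556.20 + 15487.89 = 37044.09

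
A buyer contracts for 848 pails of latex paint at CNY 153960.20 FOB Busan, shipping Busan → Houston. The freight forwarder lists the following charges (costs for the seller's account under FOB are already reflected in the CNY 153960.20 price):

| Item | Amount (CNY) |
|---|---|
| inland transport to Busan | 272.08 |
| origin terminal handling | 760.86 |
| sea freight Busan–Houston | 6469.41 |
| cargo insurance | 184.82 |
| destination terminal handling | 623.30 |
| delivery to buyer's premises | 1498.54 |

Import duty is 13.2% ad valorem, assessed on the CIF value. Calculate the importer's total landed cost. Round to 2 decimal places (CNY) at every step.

Total landed cost: CNY 183937.37

FOB: the seller bears costs until goods are on board at the origin port; the buyer bears freight, insurance and all costs thereafter.
Already in the invoice (seller's account under FOB): inland to port, origin terminal — exclude.
CIF value = FOB price + freight + insurance = 153960.20 + 6469.41 + 184.82 = 160614.43
Import duty = 160614.43 × 13.2% = 21201.10
Buyer bears: freight 6469.41 + insurance 184.82 + destination terminal 623.30 + delivery 1498.54 + duty 21201.10 = 29977.17
Landed cost = invoice 153960.20 + 29977.17 = 183937.37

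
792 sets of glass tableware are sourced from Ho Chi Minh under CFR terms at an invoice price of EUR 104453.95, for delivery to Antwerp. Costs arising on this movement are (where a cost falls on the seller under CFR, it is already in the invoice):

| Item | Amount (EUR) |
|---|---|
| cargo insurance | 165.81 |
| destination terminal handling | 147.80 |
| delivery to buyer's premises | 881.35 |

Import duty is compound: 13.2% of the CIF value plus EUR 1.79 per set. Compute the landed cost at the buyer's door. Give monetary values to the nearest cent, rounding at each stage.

Total landed cost: EUR 120876.40

CFR: the seller pays costs through ocean freight to the destination port, but not insurance.
CIF value = CFR price + insurance = 104453.95 + 165.81 = 104619.76
Ad valorem component: 104619.76 × 13.2% = 13809.81
Specific component: 792 × 1.79 = 1417.68
Import duty = 13809.81 + 1417.68 = 15227.49
Buyer bears: insurance 165.81 + destination terminal 147.80 + delivery 881.35 + duty 15227.49 = 16422.45
Landed cost = invoice 104453.95 + 16422.45 = 120876.40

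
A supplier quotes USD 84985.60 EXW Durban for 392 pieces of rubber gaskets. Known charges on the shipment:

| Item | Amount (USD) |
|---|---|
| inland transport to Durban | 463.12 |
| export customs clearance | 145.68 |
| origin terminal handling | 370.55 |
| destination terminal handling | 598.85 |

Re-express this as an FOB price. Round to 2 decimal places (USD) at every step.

FOB price: USD 85964.95

Not relevant to the conversion: destination terminal — on the buyer under both terms; not part of either seller's price.
From EXW to FOB, the seller additionally bears: inland to port, export clearance, origin terminal.
FOB price = 84985.60 + 463.12 + 145.68 + 370.55 = 85964.95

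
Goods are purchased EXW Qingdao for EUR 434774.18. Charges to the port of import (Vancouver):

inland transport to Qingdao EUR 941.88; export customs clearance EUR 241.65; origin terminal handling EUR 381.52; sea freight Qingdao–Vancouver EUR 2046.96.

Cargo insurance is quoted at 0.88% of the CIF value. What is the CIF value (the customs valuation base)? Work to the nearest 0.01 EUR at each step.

CIF value: EUR 442278.24

Let C be the CIF value. C = EXW price + pre-shipment costs + freight + 0.88% × C
C − 0.88% × C = 434774.18 + 941.88 + 241.65 + 381.52 + 2046.96
0.9912 × C = 438386.19
C = 438386.19 / 0.9912 = 442278.24
Insurance premium = 0.88% × 442278.24 = 3892.05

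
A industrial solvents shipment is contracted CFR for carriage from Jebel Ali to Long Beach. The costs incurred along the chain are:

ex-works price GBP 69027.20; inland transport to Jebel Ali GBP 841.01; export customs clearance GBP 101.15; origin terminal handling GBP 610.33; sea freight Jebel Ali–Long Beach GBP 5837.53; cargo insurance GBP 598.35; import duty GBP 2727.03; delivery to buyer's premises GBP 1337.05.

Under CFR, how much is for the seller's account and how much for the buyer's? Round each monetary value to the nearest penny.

Seller: GBP 76417.22; buyer: GBP 4662.43

CFR: the seller pays costs through ocean freight to the destination port, but not insurance.
Seller's account: goods 69027.20 + inland to port 841.01 + export clearance 101.15 + origin terminal 610.33 + freight 5837.53 = 76417.22
Buyer's account: insurance 598.35 + duty 2727.03 + delivery 1337.05 = 4662.43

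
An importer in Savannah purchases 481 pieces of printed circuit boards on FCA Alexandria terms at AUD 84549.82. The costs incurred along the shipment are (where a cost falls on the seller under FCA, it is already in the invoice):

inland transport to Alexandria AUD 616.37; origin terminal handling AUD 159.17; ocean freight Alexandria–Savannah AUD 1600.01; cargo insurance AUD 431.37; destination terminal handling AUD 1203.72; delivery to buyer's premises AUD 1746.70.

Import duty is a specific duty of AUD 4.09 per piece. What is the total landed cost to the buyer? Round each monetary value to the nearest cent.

Total landed cost: AUD 91658.08

FCA: the seller delivers export-cleared goods to the carrier; the buyer bears costs from that point.
Already in the invoice (seller's account under FCA): inland to port — exclude.
CIF value = FCA price + origin terminal + freight + insurance = 84549.82 + 159.17 + 1600.01 + 431.37 = 86740.37
Import duty = 481 × 4.09 = 1967.29
Buyer bears: origin terminal 159.17 + freight 1600.01 + insurance 431.37 + destination terminal 1203.72 + delivery 1746.70 + duty 1967.29 = 7108.26
Landed cost = invoice 84549.82 + 7108.26 = 91658.08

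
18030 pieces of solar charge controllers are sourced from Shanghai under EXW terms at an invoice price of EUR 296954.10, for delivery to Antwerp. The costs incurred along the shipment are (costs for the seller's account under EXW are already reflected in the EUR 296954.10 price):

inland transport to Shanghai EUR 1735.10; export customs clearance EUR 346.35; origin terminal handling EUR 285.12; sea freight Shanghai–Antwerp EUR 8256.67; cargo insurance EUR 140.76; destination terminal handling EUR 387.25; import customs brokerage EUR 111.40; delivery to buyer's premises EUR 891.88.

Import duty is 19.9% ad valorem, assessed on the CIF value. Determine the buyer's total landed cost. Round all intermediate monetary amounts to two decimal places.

Total landed cost: EUR 370344.53

EXW: the seller makes goods available at their premises; the buyer bears all onward costs.
CIF value = EXW price + inland to port + export clearance + origin terminal + freight + insurance = 296954.10 + 1735.10 + 346.35 + 285.12 + 8256.67 + 140.76 = 307718.10
Import duty = 307718.10 × 19.9% = 61235.90
Buyer bears: inland to port 1735.10 + export clearance 346.35 + origin terminal 285.12 + freight 8256.67 + insurance 140.76 + destination terminal 387.25 + brokerage 111.40 + delivery 891.88 + duty 61235.90 = 73390.43
Landed cost = invoice 296954.10 + 73390.43 = 370344.53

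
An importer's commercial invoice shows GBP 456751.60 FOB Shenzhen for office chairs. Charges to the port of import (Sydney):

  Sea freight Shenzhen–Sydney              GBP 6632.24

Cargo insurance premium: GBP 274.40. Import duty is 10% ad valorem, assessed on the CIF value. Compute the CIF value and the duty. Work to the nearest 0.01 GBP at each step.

CIF value: GBP 463658.24; import duty: GBP 46365.82

CIF = FOB price + freight + insurance
CIF = 456751.60 + 6632.24 + 274.40 = 463658.24
Import duty = 463658.24 × 10% = 46365.82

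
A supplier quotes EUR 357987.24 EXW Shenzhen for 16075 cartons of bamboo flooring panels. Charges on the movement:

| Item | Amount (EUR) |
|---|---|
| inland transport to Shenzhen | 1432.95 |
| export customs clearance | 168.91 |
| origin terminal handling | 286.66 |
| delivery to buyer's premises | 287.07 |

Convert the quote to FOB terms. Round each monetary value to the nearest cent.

Not relevant to the conversion: delivery — on the buyer under both terms; not part of either seller's price.
From EXW to FOB, the seller additionally bears: inland to port, export clearance, origin terminal.
FOB price = 357987.24 + 1432.95 + 168.91 + 286.66 = 359875.76

FOB price: EUR 359875.76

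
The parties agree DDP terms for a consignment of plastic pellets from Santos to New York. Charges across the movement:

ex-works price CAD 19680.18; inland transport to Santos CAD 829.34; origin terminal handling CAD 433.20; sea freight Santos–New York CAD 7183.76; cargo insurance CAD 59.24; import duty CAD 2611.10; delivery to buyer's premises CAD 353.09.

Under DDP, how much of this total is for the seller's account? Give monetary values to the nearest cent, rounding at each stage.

Seller's account: CAD 31149.91

DDP: the seller bears all costs including import duty.
Seller's account: goods 19680.18 + inland to port 829.34 + origin terminal 433.20 + freight 7183.76 + insurance 59.24 + duty 2611.10 + delivery 353.09 = 31149.91
Buyer's account: 0.00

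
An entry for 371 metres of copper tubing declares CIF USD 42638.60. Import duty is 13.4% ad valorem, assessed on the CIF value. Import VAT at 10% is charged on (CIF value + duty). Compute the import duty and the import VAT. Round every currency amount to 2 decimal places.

Import duty: USD 5713.57; import VAT: USD 4835.22

Import duty = 42638.60 × 13.4% = 5713.57
VAT base = CIF + duty = 42638.60 + 5713.57 = 48352.17
Import VAT = 48352.17 × 10% = 4835.22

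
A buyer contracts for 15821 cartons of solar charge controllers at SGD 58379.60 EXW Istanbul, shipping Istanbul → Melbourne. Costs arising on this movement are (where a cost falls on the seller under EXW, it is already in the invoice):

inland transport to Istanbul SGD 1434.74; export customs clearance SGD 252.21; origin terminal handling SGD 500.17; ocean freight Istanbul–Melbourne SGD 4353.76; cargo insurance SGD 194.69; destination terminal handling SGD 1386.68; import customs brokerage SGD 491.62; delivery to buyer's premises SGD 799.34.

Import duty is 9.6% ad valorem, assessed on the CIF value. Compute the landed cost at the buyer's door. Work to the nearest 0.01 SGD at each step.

Total landed cost: SGD 74043.87

EXW: the seller makes goods available at their premises; the buyer bears all onward costs.
CIF value = EXW price + inland to port + export clearance + origin terminal + freight + insurance = 58379.60 + 1434.74 + 252.21 + 500.17 + 4353.76 + 194.69 = 65115.17
Import duty = 65115.17 × 9.6% = 6251.06
Buyer bears: inland to port 1434.74 + export clearance 252.21 + origin terminal 500.17 + freight 4353.76 + insurance 194.69 + destination terminal 1386.68 + brokerage 491.62 + delivery 799.34 + duty 6251.06 = 15664.27
Landed cost = invoice 58379.60 + 15664.27 = 74043.87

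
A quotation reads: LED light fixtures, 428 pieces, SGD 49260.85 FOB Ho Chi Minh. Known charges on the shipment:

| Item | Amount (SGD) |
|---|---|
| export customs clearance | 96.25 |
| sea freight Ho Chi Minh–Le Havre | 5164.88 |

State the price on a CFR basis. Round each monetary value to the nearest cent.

CFR price: SGD 54425.73

Not relevant to the conversion: export clearance — on the seller under both FOB and CFR; already in the FOB price and stays in the CFR price.
From FOB to CFR, the seller additionally bears: freight.
CFR price = 49260.85 + 5164.88 = 54425.73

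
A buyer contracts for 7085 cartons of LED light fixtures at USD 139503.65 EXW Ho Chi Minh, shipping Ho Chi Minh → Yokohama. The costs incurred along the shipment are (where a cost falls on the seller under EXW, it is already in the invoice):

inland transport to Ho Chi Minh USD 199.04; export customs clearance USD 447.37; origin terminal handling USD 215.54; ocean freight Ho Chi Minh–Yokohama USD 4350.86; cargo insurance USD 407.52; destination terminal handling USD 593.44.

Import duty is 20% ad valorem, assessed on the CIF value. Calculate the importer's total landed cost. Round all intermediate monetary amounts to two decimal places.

EXW: the seller makes goods available at their premises; the buyer bears all onward costs.
CIF value = EXW price + inland to port + export clearance + origin terminal + freight + insurance = 139503.65 + 199.04 + 447.37 + 215.54 + 4350.86 + 407.52 = 145123.98
Import duty = 145123.98 × 20% = 29024.80
Buyer bears: inland to port 199.04 + export clearance 447.37 + origin terminal 215.54 + freight 4350.86 + insurance 407.52 + destination terminal 593.44 + duty 29024.80 = 35238.57
Landed cost = invoice 139503.65 + 35238.57 = 174742.22

Total landed cost: USD 174742.22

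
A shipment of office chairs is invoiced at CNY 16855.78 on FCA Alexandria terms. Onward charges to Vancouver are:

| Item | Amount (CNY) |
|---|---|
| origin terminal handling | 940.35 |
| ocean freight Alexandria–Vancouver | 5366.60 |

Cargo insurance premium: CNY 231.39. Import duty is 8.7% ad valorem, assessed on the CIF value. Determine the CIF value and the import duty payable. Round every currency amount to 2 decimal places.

CIF = FCA price + pre-shipment costs + freight + insurance
CIF = 16855.78 + 940.35 + 5366.60 + 231.39 = 23394.12
Import duty = 23394.12 × 8.7% = 2035.29

CIF value: CNY 23394.12; import duty: CNY 2035.29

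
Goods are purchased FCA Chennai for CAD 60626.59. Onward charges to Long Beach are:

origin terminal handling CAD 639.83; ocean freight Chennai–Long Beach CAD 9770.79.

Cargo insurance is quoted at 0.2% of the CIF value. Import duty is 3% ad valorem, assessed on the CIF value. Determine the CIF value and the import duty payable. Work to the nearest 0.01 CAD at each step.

Let C be the CIF value. C = FCA price + pre-shipment costs + freight + 0.2% × C
C − 0.2% × C = 60626.59 + 639.83 + 9770.79
0.998 × C = 71037.21
C = 71037.21 / 0.998 = 71179.57
Insurance premium = 0.2% × 71179.57 = 142.36
Import duty = 71179.57 × 3% = 2135.39

CIF value: CAD 71179.57; import duty: CAD 2135.39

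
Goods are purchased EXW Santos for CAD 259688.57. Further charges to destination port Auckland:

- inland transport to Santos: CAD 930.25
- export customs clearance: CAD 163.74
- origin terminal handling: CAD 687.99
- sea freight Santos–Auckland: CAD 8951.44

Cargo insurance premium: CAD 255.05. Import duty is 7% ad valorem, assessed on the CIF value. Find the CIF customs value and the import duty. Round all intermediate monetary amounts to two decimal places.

CIF value: CAD 270677.04; import duty: CAD 18947.39

CIF = EXW price + pre-shipment costs + freight + insurance
CIF = 259688.57 + 930.25 + 163.74 + 687.99 + 8951.44 + 255.05 = 270677.04
Import duty = 270677.04 × 7% = 18947.39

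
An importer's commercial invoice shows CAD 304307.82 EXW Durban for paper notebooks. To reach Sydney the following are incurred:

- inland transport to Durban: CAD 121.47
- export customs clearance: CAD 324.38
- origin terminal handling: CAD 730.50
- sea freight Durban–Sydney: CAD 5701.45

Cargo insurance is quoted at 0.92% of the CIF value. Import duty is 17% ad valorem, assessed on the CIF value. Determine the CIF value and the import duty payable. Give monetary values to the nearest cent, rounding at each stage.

Let C be the CIF value. C = EXW price + pre-shipment costs + freight + 0.92% × C
C − 0.92% × C = 304307.82 + 121.47 + 324.38 + 730.50 + 5701.45
0.9908 × C = 311185.62
C = 311185.62 / 0.9908 = 314075.11
Insurance premium = 0.92% × 314075.11 = 2889.49
Import duty = 314075.11 × 17% = 53392.77

CIF value: CAD 314075.11; import duty: CAD 53392.77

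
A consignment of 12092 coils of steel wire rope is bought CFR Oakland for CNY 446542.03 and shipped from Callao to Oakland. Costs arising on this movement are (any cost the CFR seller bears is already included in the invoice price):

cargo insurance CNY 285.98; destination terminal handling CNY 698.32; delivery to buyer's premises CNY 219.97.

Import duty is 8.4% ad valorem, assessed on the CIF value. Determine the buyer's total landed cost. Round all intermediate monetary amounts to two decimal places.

Total landed cost: CNY 485279.85

CFR: the seller pays costs through ocean freight to the destination port, but not insurance.
CIF value = CFR price + insurance = 446542.03 + 285.98 = 446828.01
Import duty = 446828.01 × 8.4% = 37533.55
Buyer bears: insurance 285.98 + destination terminal 698.32 + delivery 219.97 + duty 37533.55 = 38737.82
Landed cost = invoice 446542.03 + 38737.82 = 485279.85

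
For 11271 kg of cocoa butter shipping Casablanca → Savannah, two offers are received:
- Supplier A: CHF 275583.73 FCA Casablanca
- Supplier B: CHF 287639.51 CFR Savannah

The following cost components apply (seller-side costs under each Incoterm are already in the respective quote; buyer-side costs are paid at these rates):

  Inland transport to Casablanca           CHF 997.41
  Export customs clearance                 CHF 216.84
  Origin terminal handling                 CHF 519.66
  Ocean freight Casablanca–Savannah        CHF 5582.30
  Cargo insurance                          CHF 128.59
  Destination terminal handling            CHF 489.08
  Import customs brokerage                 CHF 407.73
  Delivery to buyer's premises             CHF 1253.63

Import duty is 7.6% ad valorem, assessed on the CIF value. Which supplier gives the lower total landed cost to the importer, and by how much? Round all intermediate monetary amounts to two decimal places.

Supplier A is cheaper by CHF 6406.31

Supplier A (FCA):
CIF value = FCA price + origin terminal + freight + insurance = 275583.73 + 519.66 + 5582.30 + 128.59 = 281814.28
Import duty = 281814.28 × 7.6% = 21417.89
Buyer bears (A): 519.66 + 5582.30 + 128.59 + 489.08 + 407.73 + 1253.63 = 8380.99
Landed cost (A) = invoice 275583.73 + 8380.99 + duty 21417.89 = 305382.61
Supplier B (CFR):
CIF value = CFR price + insurance = 287639.51 + 128.59 = 287768.10
Import duty = 287768.10 × 7.6% = 21870.38
Buyer bears (B): 128.59 + 489.08 + 407.73 + 1253.63 = 2279.03
Landed cost (B) = invoice 287639.51 + 2279.03 + duty 21870.38 = 311788.92
Difference = |305382.61 − 311788.92| = 6406.31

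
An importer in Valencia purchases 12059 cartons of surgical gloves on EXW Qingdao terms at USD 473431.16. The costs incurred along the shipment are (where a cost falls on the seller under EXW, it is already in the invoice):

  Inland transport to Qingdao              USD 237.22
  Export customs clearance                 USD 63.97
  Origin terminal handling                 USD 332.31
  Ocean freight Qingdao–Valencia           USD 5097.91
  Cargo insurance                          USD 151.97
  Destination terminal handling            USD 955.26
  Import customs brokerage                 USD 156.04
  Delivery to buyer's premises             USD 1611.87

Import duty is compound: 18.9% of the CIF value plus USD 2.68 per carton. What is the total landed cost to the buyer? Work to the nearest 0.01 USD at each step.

Total landed cost: USD 604946.28

EXW: the seller makes goods available at their premises; the buyer bears all onward costs.
CIF value = EXW price + inland to port + export clearance + origin terminal + freight + insurance = 473431.16 + 237.22 + 63.97 + 332.31 + 5097.91 + 151.97 = 479314.54
Ad valorem component: 479314.54 × 18.9% = 90590.45
Specific component: 12059 × 2.68 = 32318.12
Import duty = 90590.45 + 32318.12 = 122908.57
Buyer bears: inland to port 237.22 + export clearance 63.97 + origin terminal 332.31 + freight 5097.91 + insurance 151.97 + destination terminal 955.26 + brokerage 156.04 + delivery 1611.87 + duty 122908.57 = 131515.12
Landed cost = invoice 473431.16 + 131515.12 = 604946.28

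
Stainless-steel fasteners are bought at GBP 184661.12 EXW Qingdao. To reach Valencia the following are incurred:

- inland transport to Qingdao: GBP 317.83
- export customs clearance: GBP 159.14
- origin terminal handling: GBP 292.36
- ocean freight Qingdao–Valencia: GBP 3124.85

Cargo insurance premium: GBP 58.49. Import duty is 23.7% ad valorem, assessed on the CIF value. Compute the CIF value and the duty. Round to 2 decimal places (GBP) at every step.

CIF value: GBP 188613.79; import duty: GBP 44701.47

CIF = EXW price + pre-shipment costs + freight + insurance
CIF = 184661.12 + 317.83 + 159.14 + 292.36 + 3124.85 + 58.49 = 188613.79
Import duty = 188613.79 × 23.7% = 44701.47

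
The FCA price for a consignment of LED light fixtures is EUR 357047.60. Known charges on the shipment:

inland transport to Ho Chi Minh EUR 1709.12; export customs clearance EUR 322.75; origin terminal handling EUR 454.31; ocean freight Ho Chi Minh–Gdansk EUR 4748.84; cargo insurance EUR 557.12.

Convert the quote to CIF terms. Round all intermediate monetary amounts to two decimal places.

Not relevant to the conversion: inland to port, export clearance — on the seller under both FCA and CIF; already in the FCA price and stays in the CIF price.
From FCA to CIF, the seller additionally bears: origin terminal, freight, insurance.
CIF price = 357047.60 + 454.31 + 4748.84 + 557.12 = 362807.87

CIF price: EUR 362807.87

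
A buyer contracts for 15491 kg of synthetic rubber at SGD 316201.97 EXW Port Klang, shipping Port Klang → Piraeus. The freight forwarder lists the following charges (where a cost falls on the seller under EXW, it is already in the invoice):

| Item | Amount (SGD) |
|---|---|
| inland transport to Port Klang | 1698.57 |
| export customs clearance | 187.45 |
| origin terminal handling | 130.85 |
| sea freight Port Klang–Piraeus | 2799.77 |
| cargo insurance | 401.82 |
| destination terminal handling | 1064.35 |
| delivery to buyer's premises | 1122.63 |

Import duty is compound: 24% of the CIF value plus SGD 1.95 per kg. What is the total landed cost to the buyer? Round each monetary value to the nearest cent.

Total landed cost: SGD 430955.76

EXW: the seller makes goods available at their premises; the buyer bears all onward costs.
CIF value = EXW price + inland to port + export clearance + origin terminal + freight + insurance = 316201.97 + 1698.57 + 187.45 + 130.85 + 2799.77 + 401.82 = 321420.43
Ad valorem component: 321420.43 × 24% = 77140.90
Specific component: 15491 × 1.95 = 30207.45
Import duty = 77140.90 + 30207.45 = 107348.35
Buyer bears: inland to port 1698.57 + export clearance 187.45 + origin terminal 130.85 + freight 2799.77 + insurance 401.82 + destination terminal 1064.35 + delivery 1122.63 + duty 107348.35 = 114753.79
Landed cost = invoice 316201.97 + 114753.79 = 430955.76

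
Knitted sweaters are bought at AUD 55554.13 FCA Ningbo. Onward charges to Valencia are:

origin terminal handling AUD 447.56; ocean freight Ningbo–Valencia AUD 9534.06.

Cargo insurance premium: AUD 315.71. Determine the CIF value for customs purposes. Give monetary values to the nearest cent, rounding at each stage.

CIF = FCA price + pre-shipment costs + freight + insurance
CIF = 55554.13 + 447.56 + 9534.06 + 315.71 = 65851.46

CIF value: AUD 65851.46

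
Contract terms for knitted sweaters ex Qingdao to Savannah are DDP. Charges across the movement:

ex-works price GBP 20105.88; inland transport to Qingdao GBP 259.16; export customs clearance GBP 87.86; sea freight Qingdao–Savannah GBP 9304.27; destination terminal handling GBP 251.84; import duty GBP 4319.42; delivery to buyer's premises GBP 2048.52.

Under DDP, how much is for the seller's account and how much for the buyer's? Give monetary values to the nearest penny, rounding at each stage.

Seller: GBP 36376.95; buyer: GBP 0.00

DDP: the seller bears all costs including import duty.
Seller's account: goods 20105.88 + inland to port 259.16 + export clearance 87.86 + freight 9304.27 + destination terminal 251.84 + duty 4319.42 + delivery 2048.52 = 36376.95
Buyer's account: 0.00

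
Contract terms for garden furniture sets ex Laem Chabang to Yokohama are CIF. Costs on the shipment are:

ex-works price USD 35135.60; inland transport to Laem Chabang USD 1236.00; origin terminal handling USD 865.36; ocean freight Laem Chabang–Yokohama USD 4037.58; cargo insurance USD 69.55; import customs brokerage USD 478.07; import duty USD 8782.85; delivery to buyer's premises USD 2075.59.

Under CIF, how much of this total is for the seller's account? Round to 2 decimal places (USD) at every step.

Seller's account: USD 41344.09

CIF: the seller pays costs through ocean freight and marine insurance to the destination port.
Seller's account: goods 35135.60 + inland to port 1236.00 + origin terminal 865.36 + freight 4037.58 + insurance 69.55 = 41344.09
Buyer's account: brokerage 478.07 + duty 8782.85 + delivery 2075.59 = 11336.51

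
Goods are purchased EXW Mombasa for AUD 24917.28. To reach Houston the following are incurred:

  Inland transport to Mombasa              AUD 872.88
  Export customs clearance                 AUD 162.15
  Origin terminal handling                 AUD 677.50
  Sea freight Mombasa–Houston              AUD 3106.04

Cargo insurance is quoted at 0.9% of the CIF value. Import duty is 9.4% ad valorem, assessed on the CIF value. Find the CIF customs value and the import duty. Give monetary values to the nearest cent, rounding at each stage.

CIF value: AUD 30005.90; import duty: AUD 2820.55

Let C be the CIF value. C = EXW price + pre-shipment costs + freight + 0.9% × C
C − 0.9% × C = 24917.28 + 872.88 + 162.15 + 677.50 + 3106.04
0.991 × C = 29735.85
C = 29735.85 / 0.991 = 30005.90
Insurance premium = 0.9% × 30005.90 = 270.05
Import duty = 30005.90 × 9.4% = 2820.55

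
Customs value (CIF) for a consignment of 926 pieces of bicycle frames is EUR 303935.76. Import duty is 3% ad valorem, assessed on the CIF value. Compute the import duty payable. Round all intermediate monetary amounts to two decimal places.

Import duty: EUR 9118.07

Import duty = 303935.76 × 3% = 9118.07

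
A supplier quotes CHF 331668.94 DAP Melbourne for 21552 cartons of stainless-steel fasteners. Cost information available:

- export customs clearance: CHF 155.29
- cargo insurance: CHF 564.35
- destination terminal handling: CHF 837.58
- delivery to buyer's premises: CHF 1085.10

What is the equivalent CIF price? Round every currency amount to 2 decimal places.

CIF price: CHF 329746.26

Not relevant to the conversion: insurance, export clearance — on the seller under both DAP and CIF; already in the DAP price and stays in the CIF price.
From DAP to CIF, the seller no longer bears: destination terminal, delivery.
CIF price = 331668.94 − 837.58 − 1085.10 = 329746.26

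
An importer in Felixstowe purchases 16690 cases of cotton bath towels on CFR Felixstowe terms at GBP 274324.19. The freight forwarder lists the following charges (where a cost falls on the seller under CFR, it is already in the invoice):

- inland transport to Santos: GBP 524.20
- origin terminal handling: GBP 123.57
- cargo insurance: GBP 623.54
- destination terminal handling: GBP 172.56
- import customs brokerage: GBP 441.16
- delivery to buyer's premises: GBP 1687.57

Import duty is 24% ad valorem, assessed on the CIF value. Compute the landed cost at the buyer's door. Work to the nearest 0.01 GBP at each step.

Total landed cost: GBP 343236.48

CFR: the seller pays costs through ocean freight to the destination port, but not insurance.
Already in the invoice (seller's account under CFR): inland to port, origin terminal — exclude.
CIF value = CFR price + insurance = 274324.19 + 623.54 = 274947.73
Import duty = 274947.73 × 24% = 65987.46
Buyer bears: insurance 623.54 + destination terminal 172.56 + brokerage 441.16 + delivery 1687.57 + duty 65987.46 = 68912.29
Landed cost = invoice 274324.19 + 68912.29 = 343236.48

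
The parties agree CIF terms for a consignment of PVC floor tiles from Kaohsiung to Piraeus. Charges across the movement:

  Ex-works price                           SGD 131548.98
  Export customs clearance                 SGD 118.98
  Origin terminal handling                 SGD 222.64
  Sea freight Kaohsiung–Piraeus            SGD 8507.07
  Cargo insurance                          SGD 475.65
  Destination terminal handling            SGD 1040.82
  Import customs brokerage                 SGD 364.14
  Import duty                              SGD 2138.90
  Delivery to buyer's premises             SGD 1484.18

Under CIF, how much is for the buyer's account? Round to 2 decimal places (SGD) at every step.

CIF: the seller pays costs through ocean freight and marine insurance to the destination port.
Seller's account: goods 131548.98 + export clearance 118.98 + origin terminal 222.64 + freight 8507.07 + insurance 475.65 = 140873.32
Buyer's account: destination terminal 1040.82 + brokerage 364.14 + duty 2138.90 + delivery 1484.18 = 5028.04

Buyer's account: SGD 5028.04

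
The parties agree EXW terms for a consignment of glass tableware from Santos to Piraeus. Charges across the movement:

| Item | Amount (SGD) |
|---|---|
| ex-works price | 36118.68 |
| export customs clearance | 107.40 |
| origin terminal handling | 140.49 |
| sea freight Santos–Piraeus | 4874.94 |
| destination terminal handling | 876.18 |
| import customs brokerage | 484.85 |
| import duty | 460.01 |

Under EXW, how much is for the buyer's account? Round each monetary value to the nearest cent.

EXW: the seller makes goods available at their premises; the buyer bears all onward costs.
Seller's account: goods 36118.68 = 36118.68
Buyer's account: export clearance 107.40 + origin terminal 140.49 + freight 4874.94 + destination terminal 876.18 + brokerage 484.85 + duty 460.01 = 6943.87

Buyer's account: SGD 6943.87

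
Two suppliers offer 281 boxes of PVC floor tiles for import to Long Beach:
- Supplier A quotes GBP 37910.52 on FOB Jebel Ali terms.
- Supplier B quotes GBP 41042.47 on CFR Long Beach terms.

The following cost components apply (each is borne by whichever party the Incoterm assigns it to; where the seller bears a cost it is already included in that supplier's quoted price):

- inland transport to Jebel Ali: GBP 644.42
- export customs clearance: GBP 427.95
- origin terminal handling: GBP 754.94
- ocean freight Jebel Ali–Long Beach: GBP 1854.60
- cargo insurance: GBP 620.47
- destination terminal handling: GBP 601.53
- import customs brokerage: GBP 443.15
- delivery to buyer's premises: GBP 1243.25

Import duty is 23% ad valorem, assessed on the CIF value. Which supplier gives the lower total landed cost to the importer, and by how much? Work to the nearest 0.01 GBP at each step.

Supplier A is cheaper by GBP 1571.14

Supplier A (FOB):
CIF value = FOB price + freight + insurance = 37910.52 + 1854.60 + 620.47 = 40385.59
Import duty = 40385.59 × 23% = 9288.69
Buyer bears (A): 1854.60 + 620.47 + 601.53 + 443.15 + 1243.25 = 4763.00
Landed cost (A) = invoice 37910.52 + 4763.00 + duty 9288.69 = 51962.21
Supplier B (CFR):
CIF value = CFR price + insurance = 41042.47 + 620.47 = 41662.94
Import duty = 41662.94 × 23% = 9582.48
Buyer bears (B): 620.47 + 601.53 + 443.15 + 1243.25 = 2908.40
Landed cost (B) = invoice 41042.47 + 2908.40 + duty 9582.48 = 53533.35
Difference = |51962.21 − 53533.35| = 1571.14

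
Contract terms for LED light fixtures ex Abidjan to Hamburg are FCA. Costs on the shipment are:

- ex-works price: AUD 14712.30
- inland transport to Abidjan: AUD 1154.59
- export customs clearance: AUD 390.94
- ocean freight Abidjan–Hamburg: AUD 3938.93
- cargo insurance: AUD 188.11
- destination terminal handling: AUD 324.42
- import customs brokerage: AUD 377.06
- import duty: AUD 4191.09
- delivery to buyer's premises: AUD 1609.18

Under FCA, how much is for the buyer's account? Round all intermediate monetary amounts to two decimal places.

Buyer's account: AUD 10628.79

FCA: the seller delivers export-cleared goods to the carrier; the buyer bears costs from that point.
Seller's account: goods 14712.30 + inland to port 1154.59 + export clearance 390.94 = 16257.83
Buyer's account: freight 3938.93 + insurance 188.11 + destination terminal 324.42 + brokerage 377.06 + duty 4191.09 + delivery 1609.18 = 10628.79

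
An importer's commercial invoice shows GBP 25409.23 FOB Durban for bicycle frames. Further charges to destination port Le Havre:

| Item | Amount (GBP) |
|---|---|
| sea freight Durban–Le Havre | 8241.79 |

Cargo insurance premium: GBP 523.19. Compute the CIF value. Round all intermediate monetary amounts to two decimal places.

CIF = FOB price + freight + insurance
CIF = 25409.23 + 8241.79 + 523.19 = 34174.21

CIF value: GBP 34174.21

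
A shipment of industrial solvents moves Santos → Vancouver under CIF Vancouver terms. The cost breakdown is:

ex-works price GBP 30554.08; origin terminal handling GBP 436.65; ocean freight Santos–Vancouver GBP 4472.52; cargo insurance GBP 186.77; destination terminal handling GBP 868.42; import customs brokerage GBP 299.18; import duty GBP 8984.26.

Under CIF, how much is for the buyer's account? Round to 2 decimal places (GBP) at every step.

CIF: the seller pays costs through ocean freight and marine insurance to the destination port.
Seller's account: goods 30554.08 + origin terminal 436.65 + freight 4472.52 + insurance 186.77 = 35650.02
Buyer's account: destination terminal 868.42 + brokerage 299.18 + duty 8984.26 = 10151.86

Buyer's account: GBP 10151.86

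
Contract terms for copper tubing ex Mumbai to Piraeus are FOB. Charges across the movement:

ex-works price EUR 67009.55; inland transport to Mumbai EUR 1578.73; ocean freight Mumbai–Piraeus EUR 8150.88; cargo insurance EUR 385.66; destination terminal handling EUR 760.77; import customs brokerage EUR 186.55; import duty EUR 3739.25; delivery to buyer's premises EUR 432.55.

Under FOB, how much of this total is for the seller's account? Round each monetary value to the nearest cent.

Seller's account: EUR 68588.28

FOB: the seller bears costs until goods are on board at the origin port; the buyer bears freight, insurance and all costs thereafter.
Seller's account: goods 67009.55 + inland to port 1578.73 = 68588.28
Buyer's account: freight 8150.88 + insurance 385.66 + destination terminal 760.77 + brokerage 186.55 + duty 3739.25 + delivery 432.55 = 13655.66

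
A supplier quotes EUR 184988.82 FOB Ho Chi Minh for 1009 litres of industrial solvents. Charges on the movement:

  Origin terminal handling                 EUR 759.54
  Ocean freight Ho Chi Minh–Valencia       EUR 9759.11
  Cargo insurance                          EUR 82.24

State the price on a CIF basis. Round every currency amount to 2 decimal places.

CIF price: EUR 194830.17

Not relevant to the conversion: origin terminal — on the seller under both FOB and CIF; already in the FOB price and stays in the CIF price.
From FOB to CIF, the seller additionally bears: freight, insurance.
CIF price = 184988.82 + 9759.11 + 82.24 = 194830.17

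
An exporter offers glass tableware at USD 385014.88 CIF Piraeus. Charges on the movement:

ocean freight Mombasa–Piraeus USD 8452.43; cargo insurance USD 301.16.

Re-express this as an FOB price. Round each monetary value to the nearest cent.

FOB price: USD 376261.29

From CIF to FOB, the seller no longer bears: freight, insurance.
FOB price = 385014.88 − 8452.43 − 301.16 = 376261.29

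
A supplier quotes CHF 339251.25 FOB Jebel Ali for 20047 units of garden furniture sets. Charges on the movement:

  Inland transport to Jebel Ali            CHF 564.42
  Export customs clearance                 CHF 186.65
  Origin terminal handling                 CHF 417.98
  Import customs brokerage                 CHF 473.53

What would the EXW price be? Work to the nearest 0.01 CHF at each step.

EXW price: CHF 338082.20

Not relevant to the conversion: brokerage — on the buyer under both terms; not part of either seller's price.
From FOB to EXW, the seller no longer bears: inland to port, export clearance, origin terminal.
EXW price = 339251.25 − 564.42 − 186.65 − 417.98 = 338082.20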